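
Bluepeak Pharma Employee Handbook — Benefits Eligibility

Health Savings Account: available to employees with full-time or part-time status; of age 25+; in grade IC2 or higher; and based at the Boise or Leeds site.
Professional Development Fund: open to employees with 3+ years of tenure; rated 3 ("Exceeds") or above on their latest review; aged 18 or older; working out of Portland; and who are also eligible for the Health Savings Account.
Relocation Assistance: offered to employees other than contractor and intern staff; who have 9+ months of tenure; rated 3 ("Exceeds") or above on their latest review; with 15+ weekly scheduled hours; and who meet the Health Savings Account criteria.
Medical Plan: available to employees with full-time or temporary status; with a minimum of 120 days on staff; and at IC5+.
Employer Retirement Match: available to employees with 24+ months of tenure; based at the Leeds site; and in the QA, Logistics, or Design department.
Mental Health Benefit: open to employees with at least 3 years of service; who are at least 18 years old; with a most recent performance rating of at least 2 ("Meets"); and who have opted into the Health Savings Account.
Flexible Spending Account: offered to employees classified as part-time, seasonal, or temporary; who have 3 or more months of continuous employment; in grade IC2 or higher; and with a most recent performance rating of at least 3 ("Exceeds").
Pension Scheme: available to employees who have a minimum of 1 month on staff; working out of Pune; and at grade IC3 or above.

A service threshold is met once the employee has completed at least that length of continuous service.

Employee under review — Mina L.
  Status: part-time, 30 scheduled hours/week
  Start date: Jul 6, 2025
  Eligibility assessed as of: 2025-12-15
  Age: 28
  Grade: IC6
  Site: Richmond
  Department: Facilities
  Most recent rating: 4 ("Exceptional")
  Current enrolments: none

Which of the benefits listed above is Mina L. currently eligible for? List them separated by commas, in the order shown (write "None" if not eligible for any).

Service from Jul 6, 2025 to 2025-12-15: 162 days.
Health Savings Account — status part-time ✓; age 28 ≥ 25 ✓; grade IC6 ≥ IC2 ✓; site Richmond ✗ (not Boise or Leeds) → not eligible.
Professional Development Fund — service 162 days < 3 years (≈1095 days) ✗ → not eligible.
Relocation Assistance — status part-time ✓ (not excluded); service 162 days < 9 months (≈270 days) ✗ → not eligible.
Medical Plan — status part-time ✗ (requires full-time or temporary) → not eligible.
Employer Retirement Match — service 162 days < 24 months (≈720 days) ✗ → not eligible.
Mental Health Benefit — service 162 days < 3 years (≈1095 days) ✗ → not eligible.
Flexible Spending Account — status part-time ✓; service 162 days ≥ 3 months (≈90 days) ✓; grade IC6 ≥ IC2 ✓; rating 4 ≥ 3 ✓ → eligible.
Pension Scheme — service 162 days ≥ 1 month (≈30 days) ✓; site Richmond ✗ (not Pune) → not eligible.

Flexible Spending Account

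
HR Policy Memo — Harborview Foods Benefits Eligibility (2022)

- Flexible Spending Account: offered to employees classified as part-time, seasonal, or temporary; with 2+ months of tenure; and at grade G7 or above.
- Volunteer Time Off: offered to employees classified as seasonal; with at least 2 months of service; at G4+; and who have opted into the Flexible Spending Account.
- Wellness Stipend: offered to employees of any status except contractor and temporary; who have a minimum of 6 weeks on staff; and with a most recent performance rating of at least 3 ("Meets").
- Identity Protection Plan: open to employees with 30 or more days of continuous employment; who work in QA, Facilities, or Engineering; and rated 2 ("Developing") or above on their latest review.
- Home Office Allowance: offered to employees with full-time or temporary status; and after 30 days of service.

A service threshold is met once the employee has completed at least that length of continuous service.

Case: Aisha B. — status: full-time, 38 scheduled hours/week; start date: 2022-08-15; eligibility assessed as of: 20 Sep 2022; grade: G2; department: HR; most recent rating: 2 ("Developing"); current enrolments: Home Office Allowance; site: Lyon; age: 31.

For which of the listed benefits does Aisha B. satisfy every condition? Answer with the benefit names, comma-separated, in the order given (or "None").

Service from 2022-08-15 to 20 Sep 2022: 36 days.
Flexible Spending Account — status full-time ✗ (requires part-time, seasonal, or temporary) → not eligible.
Volunteer Time Off — status full-time ✗ (requires seasonal) → not eligible.
Wellness Stipend — status full-time ✓ (not excluded); service 36 days < 6 weeks (≈42 days) ✗ → not eligible.
Identity Protection Plan — service 36 days ≥ 30 days ✓; dept HR ✗ → not eligible.
Home Office Allowance — status full-time ✓; service 36 days ≥ 30 days ✓ → eligible.

Home Office Allowance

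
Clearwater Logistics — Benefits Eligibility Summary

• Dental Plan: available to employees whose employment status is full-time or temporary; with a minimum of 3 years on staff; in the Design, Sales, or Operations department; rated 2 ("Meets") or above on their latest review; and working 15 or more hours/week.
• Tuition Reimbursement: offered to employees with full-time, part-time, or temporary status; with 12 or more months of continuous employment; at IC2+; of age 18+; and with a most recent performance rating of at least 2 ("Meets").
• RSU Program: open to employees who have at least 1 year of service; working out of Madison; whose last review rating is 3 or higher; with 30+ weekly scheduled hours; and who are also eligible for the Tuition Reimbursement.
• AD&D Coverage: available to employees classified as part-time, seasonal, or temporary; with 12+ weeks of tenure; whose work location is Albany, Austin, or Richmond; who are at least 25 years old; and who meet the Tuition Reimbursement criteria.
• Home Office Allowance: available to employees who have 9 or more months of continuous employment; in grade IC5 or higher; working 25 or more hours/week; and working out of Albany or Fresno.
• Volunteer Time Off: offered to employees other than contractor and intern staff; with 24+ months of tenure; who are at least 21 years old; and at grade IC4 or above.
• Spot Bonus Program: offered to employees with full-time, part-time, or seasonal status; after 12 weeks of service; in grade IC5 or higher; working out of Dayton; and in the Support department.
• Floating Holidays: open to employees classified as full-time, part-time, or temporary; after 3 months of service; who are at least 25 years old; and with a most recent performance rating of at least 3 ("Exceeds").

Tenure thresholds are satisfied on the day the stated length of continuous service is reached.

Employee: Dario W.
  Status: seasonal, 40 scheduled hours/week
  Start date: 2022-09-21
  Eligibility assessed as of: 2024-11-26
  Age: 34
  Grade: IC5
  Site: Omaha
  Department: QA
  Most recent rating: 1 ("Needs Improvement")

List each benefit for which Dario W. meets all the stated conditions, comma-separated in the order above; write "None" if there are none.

Service from 2022-09-21 to 2024-11-26: 797 days.
Dental Plan — status seasonal ✗ (requires full-time or temporary) → not eligible.
Tuition Reimbursement — status seasonal ✗ (requires full-time, part-time, or temporary) → not eligible.
RSU Program — service 797 days ≥ 1 year (≈365 days) ✓; site Omaha ✗ (not Madison) → not eligible.
AD&D Coverage — status seasonal ✓; service 797 days ≥ 12 weeks (≈84 days) ✓; site Omaha ✗ (not Albany, Austin, or Richmond) → not eligible.
Home Office Allowance — service 797 days ≥ 9 months (≈270 days) ✓; grade IC5 ≥ IC5 ✓; 40 hrs/wk ≥ 25 ✓; site Omaha ✗ (not Albany or Fresno) → not eligible.
Volunteer Time Off — status seasonal ✓ (not excluded); service 797 days ≥ 24 months (≈720 days) ✓; age 34 ≥ 21 ✓; grade IC5 ≥ IC4 ✓ → eligible.
Spot Bonus Program — status seasonal ✓; service 797 days ≥ 12 weeks (≈84 days) ✓; grade IC5 ≥ IC5 ✓; site Omaha ✗ (not Dayton) → not eligible.
Floating Holidays — status seasonal ✗ (requires full-time, part-time, or temporary) → not eligible.

Volunteer Time Off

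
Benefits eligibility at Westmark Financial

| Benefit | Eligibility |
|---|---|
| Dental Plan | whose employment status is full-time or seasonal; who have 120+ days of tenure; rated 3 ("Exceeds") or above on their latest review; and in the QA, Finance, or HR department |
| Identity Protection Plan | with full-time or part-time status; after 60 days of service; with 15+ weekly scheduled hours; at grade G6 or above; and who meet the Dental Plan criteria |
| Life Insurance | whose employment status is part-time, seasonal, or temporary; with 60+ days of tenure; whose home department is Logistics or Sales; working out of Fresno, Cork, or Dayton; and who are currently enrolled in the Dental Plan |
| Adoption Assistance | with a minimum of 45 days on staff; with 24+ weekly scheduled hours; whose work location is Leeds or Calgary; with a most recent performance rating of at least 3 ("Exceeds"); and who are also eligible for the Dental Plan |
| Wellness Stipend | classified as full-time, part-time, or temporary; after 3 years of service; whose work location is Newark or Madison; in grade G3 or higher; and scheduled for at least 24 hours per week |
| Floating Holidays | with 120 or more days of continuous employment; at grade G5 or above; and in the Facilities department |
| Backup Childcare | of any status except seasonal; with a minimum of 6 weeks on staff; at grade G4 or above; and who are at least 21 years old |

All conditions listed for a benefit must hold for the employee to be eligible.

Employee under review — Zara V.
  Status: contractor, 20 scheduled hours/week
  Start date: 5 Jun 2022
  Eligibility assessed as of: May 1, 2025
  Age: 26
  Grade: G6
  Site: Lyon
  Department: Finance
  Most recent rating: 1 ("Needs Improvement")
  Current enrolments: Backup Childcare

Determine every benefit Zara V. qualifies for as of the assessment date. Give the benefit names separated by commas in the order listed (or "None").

Backup Childcare

Service from 5 Jun 2022 to May 1, 2025: 1061 days.
Dental Plan — status contractor ✗ (requires full-time or seasonal) → not eligible.
Identity Protection Plan — status contractor ✗ (requires full-time or part-time) → not eligible.
Life Insurance — status contractor ✗ (requires part-time, seasonal, or temporary) → not eligible.
Adoption Assistance — service 1061 days ≥ 45 days ✓; 20 hrs/wk < 24 ✗ → not eligible.
Wellness Stipend — status contractor ✗ (requires full-time, part-time, or temporary) → not eligible.
Floating Holidays — service 1061 days ≥ 120 days ✓; grade G6 ≥ G5 ✓; dept Finance ✗ → not eligible.
Backup Childcare — status contractor ✓ (not excluded); service 1061 days ≥ 6 weeks (≈42 days) ✓; grade G6 ≥ G4 ✓; age 26 ≥ 21 ✓ → eligible.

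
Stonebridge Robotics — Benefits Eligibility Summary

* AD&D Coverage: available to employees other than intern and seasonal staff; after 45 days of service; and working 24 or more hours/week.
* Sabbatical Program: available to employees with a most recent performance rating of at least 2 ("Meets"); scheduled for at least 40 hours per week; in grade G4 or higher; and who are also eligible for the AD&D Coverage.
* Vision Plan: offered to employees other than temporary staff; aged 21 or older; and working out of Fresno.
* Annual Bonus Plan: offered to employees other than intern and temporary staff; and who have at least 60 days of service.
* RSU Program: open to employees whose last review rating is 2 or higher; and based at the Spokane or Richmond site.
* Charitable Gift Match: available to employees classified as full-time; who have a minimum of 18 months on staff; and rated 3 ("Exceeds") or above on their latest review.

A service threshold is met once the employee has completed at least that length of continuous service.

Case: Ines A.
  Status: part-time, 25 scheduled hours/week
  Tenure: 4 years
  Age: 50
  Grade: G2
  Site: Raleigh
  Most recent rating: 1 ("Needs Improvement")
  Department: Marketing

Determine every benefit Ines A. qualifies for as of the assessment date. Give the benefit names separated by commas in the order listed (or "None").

AD&D Coverage — status part-time ✓ (not excluded); service 4 years ≥ 45 days ✓; 25 hrs/wk ≥ 24 ✓ → eligible.
Sabbatical Program — rating 1 < 2 ✗ → not eligible.
Vision Plan — status part-time ✓ (not excluded); age 50 ≥ 21 ✓; site Raleigh ✗ (not Fresno) → not eligible.
Annual Bonus Plan — status part-time ✓ (not excluded); service 4 years ≥ 60 days ✓ → eligible.
RSU Program — rating 1 < 2 ✗ → not eligible.
Charitable Gift Match — status part-time ✗ (requires full-time) → not eligible.

AD&D Coverage, Annual Bonus Plan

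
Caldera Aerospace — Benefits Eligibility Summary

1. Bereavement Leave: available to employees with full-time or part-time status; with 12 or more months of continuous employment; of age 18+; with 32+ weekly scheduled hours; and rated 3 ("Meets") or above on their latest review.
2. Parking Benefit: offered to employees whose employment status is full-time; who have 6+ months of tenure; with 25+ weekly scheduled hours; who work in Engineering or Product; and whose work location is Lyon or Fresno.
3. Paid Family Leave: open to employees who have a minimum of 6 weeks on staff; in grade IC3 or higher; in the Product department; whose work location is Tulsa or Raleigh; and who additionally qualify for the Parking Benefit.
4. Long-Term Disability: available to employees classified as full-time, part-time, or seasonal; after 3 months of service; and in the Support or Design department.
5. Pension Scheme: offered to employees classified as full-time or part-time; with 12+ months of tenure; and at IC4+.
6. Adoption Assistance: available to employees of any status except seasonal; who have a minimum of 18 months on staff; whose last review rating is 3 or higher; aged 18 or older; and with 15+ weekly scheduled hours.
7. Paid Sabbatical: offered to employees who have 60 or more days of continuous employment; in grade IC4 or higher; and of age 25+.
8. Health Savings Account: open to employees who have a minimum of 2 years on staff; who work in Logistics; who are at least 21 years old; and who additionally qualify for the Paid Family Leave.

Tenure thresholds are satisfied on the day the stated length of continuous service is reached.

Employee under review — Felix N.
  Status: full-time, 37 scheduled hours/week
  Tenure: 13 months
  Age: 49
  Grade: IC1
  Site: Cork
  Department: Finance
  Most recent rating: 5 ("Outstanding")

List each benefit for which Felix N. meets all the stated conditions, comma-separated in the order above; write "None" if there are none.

Bereavement Leave — status full-time ✓; service 13 months ≥ 12 months ✓; age 49 ≥ 18 ✓; 37 hrs/wk ≥ 32 ✓; rating 5 ≥ 3 ✓ → eligible.
Parking Benefit — status full-time ✓; service 13 months ≥ 6 months ✓; 37 hrs/wk ≥ 25 ✓; dept Finance ✗ → not eligible.
Paid Family Leave — service 13 months ≥ 6 weeks (≈42 days) ✓; grade IC1 < IC3 ✗ → not eligible.
Long-Term Disability — status full-time ✓; service 13 months ≥ 3 months ✓; dept Finance ✗ → not eligible.
Pension Scheme — status full-time ✓; service 13 months ≥ 12 months ✓; grade IC1 < IC4 ✗ → not eligible.
Adoption Assistance — status full-time ✓ (not excluded); service 13 months < 18 months ✗ → not eligible.
Paid Sabbatical — service 13 months ≥ 60 days ✓; grade IC1 < IC4 ✗ → not eligible.
Health Savings Account — service 13 months < 2 years (≈730 days) ✗ → not eligible.

Bereavement Leave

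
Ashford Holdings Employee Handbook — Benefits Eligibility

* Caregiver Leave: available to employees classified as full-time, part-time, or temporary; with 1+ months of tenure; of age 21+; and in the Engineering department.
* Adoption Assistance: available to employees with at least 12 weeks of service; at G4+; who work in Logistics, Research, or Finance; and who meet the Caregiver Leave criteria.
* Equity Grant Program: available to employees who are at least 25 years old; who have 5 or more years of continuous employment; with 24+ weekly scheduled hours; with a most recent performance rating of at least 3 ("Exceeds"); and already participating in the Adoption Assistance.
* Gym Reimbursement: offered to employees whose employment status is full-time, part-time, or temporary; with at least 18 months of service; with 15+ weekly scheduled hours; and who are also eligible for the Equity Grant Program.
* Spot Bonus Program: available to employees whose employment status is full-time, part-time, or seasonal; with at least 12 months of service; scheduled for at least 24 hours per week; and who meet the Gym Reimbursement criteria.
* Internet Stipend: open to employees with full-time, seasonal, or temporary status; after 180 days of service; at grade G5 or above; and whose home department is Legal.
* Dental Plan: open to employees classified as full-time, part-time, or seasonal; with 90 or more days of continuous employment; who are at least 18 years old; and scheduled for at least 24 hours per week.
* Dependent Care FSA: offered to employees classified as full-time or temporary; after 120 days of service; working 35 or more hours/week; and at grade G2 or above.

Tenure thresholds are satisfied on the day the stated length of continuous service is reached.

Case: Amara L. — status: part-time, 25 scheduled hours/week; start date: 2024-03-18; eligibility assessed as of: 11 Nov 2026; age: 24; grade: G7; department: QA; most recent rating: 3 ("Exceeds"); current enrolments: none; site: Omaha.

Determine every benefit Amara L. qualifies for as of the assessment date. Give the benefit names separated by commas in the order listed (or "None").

Service from 2024-03-18 to 11 Nov 2026: 968 days.
Caregiver Leave — status part-time ✓; service 968 days ≥ 1 month (≈30 days) ✓; age 24 ≥ 21 ✓; dept QA ✗ → not eligible.
Adoption Assistance — service 968 days ≥ 12 weeks (≈84 days) ✓; grade G7 ≥ G4 ✓; dept QA ✗ → not eligible.
Equity Grant Program — age 24 < 25 ✗ → not eligible.
Gym Reimbursement — status part-time ✓; service 968 days ≥ 18 months (≈540 days) ✓; 25 hrs/wk ≥ 15 ✓; not eligible for Equity Grant Program ✗ → not eligible.
Spot Bonus Program — status part-time ✓; service 968 days ≥ 12 months (≈360 days) ✓; 25 hrs/wk ≥ 24 ✓; not eligible for Gym Reimbursement ✗ → not eligible.
Internet Stipend — status part-time ✗ (requires full-time, seasonal, or temporary) → not eligible.
Dental Plan — status part-time ✓; service 968 days ≥ 90 days ✓; age 24 ≥ 18 ✓; 25 hrs/wk ≥ 24 ✓ → eligible.
Dependent Care FSA — status part-time ✗ (requires full-time or temporary) → not eligible.

Dental Plan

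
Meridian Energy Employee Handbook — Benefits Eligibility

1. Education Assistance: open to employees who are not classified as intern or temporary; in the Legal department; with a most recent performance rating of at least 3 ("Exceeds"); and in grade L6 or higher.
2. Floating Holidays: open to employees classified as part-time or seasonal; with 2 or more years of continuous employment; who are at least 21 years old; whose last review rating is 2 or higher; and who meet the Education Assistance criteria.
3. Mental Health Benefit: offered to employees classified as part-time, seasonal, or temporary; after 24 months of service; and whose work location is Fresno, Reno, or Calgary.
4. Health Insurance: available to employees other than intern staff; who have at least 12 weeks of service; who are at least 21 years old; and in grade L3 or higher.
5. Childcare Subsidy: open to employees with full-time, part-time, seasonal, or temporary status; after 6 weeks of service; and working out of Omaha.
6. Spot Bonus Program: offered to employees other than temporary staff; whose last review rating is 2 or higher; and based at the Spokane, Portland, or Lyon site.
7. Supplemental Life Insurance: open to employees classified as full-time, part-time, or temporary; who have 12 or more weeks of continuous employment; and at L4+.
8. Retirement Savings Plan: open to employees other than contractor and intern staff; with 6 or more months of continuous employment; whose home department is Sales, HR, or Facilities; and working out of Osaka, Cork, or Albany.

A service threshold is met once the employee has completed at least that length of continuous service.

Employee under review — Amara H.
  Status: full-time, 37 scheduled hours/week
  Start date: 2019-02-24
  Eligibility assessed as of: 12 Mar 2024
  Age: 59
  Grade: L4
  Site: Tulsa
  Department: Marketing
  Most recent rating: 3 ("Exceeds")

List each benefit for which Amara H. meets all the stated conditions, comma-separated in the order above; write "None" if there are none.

Health Insurance, Supplemental Life Insurance

Service from 2019-02-24 to 12 Mar 2024: 1843 days.
Education Assistance — status full-time ✓ (not excluded); dept Marketing ✗ → not eligible.
Floating Holidays — status full-time ✗ (requires part-time or seasonal) → not eligible.
Mental Health Benefit — status full-time ✗ (requires part-time, seasonal, or temporary) → not eligible.
Health Insurance — status full-time ✓ (not excluded); service 1843 days ≥ 12 weeks (≈84 days) ✓; age 59 ≥ 21 ✓; grade L4 ≥ L3 ✓ → eligible.
Childcare Subsidy — status full-time ✓; service 1843 days ≥ 6 weeks (≈42 days) ✓; site Tulsa ✗ (not Omaha) → not eligible.
Spot Bonus Program — status full-time ✓ (not excluded); rating 3 ≥ 2 ✓; site Tulsa ✗ (not Spokane, Portland, or Lyon) → not eligible.
Supplemental Life Insurance — status full-time ✓; service 1843 days ≥ 12 weeks (≈84 days) ✓; grade L4 ≥ L4 ✓ → eligible.
Retirement Savings Plan — status full-time ✓ (not excluded); service 1843 days ≥ 6 months (≈180 days) ✓; dept Marketing ✗ → not eligible.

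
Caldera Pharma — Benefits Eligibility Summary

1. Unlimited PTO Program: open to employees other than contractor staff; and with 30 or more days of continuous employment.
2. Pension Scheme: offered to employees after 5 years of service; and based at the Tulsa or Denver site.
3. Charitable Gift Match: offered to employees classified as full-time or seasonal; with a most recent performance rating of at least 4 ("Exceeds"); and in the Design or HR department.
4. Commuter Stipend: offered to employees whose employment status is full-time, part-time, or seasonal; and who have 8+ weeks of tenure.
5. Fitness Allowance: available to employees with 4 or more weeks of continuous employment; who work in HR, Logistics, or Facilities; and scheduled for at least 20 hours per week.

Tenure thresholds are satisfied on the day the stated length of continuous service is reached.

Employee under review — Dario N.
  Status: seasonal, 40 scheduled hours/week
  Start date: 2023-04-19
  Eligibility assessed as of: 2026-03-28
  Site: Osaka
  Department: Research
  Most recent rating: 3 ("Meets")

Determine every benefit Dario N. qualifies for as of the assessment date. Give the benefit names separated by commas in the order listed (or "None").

Service from 2023-04-19 to 2026-03-28: 1074 days.
Unlimited PTO Program — status seasonal ✓ (not excluded); service 1074 days ≥ 30 days ✓ → eligible.
Pension Scheme — service 1074 days < 5 years (≈1825 days) ✗ → not eligible.
Charitable Gift Match — status seasonal ✓; rating 3 < 4 ✗ → not eligible.
Commuter Stipend — status seasonal ✓; service 1074 days ≥ 8 weeks (≈56 days) ✓ → eligible.
Fitness Allowance — service 1074 days ≥ 4 weeks (≈28 days) ✓; dept Research ✗ → not eligible.

Unlimited PTO Program, Commuter Stipend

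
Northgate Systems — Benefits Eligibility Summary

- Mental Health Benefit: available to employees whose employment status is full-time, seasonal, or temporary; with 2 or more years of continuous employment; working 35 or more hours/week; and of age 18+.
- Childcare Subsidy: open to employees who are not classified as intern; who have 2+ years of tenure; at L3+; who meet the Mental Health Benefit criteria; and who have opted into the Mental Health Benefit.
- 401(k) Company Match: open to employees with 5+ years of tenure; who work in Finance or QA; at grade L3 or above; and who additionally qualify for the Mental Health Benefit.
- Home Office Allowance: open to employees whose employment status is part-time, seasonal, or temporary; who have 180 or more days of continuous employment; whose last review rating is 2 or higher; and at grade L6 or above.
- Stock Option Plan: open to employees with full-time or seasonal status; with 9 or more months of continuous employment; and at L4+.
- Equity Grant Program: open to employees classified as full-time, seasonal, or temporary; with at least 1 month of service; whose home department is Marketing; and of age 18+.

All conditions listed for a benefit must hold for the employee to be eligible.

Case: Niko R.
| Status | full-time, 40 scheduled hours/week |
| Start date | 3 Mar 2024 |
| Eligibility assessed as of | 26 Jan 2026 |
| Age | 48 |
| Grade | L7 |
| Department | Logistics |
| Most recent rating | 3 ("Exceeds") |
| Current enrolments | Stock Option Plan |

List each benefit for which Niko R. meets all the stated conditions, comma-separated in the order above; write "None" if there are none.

Service from 3 Mar 2024 to 26 Jan 2026: 694 days.
Mental Health Benefit — status full-time ✓; service 694 days < 2 years (≈730 days) ✗ → not eligible.
Childcare Subsidy — status full-time ✓ (not excluded); service 694 days < 2 years (≈730 days) ✗ → not eligible.
401(k) Company Match — service 694 days < 5 years (≈1825 days) ✗ → not eligible.
Home Office Allowance — status full-time ✗ (requires part-time, seasonal, or temporary) → not eligible.
Stock Option Plan — status full-time ✓; service 694 days ≥ 9 months (≈270 days) ✓; grade L7 ≥ L4 ✓ → eligible.
Equity Grant Program — status full-time ✓; service 694 days ≥ 1 month (≈30 days) ✓; dept Logistics ✗ → not eligible.

Stock Option Plan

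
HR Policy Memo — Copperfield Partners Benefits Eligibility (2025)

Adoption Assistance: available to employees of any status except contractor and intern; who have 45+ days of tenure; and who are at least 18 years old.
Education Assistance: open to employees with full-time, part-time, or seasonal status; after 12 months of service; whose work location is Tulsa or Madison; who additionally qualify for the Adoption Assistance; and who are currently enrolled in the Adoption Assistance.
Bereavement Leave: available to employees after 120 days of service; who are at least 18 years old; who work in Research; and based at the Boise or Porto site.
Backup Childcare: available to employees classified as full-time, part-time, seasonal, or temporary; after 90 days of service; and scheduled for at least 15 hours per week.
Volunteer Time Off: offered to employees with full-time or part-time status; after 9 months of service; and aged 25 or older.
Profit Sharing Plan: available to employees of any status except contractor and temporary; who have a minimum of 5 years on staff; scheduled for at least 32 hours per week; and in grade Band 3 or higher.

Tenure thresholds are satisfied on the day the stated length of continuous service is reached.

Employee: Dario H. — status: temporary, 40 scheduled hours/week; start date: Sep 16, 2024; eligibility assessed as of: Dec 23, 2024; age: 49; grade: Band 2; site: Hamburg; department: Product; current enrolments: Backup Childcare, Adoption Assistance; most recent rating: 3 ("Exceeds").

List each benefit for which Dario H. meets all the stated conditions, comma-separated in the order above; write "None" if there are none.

Service from Sep 16, 2024 to Dec 23, 2024: 98 days.
Adoption Assistance — status temporary ✓ (not excluded); service 98 days ≥ 45 days ✓; age 49 ≥ 18 ✓ → eligible.
Education Assistance — status temporary ✗ (requires full-time, part-time, or seasonal) → not eligible.
Bereavement Leave — service 98 days < 120 days ✗ → not eligible.
Backup Childcare — status temporary ✓; service 98 days ≥ 90 days ✓; 40 hrs/wk ≥ 15 ✓ → eligible.
Volunteer Time Off — status temporary ✗ (requires full-time or part-time) → not eligible.
Profit Sharing Plan — status temporary ✗ (excluded) → not eligible.

Adoption Assistance, Backup Childcare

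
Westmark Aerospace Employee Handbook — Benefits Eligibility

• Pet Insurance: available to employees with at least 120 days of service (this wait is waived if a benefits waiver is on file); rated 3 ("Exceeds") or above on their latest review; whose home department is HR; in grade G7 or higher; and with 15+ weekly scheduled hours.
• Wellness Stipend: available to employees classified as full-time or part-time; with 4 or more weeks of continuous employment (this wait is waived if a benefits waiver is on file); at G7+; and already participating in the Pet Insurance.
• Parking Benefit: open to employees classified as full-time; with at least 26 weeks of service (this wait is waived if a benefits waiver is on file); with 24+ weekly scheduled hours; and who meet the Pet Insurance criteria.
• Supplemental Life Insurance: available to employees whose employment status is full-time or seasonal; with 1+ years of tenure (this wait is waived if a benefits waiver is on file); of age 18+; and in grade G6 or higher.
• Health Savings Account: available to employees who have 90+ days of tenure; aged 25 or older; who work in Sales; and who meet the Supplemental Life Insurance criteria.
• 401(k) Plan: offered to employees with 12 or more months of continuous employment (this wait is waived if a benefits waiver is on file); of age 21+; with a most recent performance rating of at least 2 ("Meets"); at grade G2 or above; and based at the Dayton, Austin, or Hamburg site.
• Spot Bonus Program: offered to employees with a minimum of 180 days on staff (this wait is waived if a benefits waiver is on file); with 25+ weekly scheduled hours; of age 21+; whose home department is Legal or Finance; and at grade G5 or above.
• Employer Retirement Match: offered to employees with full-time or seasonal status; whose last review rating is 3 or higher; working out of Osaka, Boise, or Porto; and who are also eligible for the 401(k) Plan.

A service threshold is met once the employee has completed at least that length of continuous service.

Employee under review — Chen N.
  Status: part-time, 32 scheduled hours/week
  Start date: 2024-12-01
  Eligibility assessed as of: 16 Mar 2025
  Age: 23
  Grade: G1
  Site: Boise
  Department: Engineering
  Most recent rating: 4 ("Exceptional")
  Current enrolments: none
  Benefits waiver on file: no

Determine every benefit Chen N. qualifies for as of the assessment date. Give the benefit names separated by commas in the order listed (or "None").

Service from 2024-12-01 to 16 Mar 2025: 105 days.
Pet Insurance — no waiver, service 105 days < 120 days ✗ → not eligible.
Wellness Stipend — status part-time ✓; no waiver, service 105 days ≥ 4 weeks (≈28 days) ✓; grade G1 < G7 ✗ → not eligible.
Parking Benefit — status part-time ✗ (requires full-time) → not eligible.
Supplemental Life Insurance — status part-time ✗ (requires full-time or seasonal) → not eligible.
Health Savings Account — service 105 days ≥ 90 days ✓; age 23 < 25 ✗ → not eligible.
401(k) Plan — no waiver, service 105 days < 12 months (≈360 days) ✗ → not eligible.
Spot Bonus Program — no waiver, service 105 days < 180 days ✗ → not eligible.
Employer Retirement Match — status part-time ✗ (requires full-time or seasonal) → not eligible.

None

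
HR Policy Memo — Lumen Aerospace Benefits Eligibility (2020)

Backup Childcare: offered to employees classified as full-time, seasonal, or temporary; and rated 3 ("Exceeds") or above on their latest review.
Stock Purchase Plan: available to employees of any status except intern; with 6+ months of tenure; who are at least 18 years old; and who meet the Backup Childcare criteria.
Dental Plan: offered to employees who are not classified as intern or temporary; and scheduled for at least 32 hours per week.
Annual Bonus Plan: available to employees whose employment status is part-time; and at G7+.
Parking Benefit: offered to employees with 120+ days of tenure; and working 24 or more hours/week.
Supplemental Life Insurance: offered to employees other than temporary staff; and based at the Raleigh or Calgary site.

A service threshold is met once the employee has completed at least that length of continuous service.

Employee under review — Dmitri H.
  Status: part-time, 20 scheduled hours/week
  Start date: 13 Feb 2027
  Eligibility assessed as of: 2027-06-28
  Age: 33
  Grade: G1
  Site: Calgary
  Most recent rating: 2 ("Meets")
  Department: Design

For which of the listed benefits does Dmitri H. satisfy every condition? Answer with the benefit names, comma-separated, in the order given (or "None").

Service from 13 Feb 2027 to 2027-06-28: 135 days.
Backup Childcare — status part-time ✗ (requires full-time, seasonal, or temporary) → not eligible.
Stock Purchase Plan — status part-time ✓ (not excluded); service 135 days < 6 months (≈180 days) ✗ → not eligible.
Dental Plan — status part-time ✓ (not excluded); 20 hrs/wk < 32 ✗ → not eligible.
Annual Bonus Plan — status part-time ✓; grade G1 < G7 ✗ → not eligible.
Parking Benefit — service 135 days ≥ 120 days ✓; 20 hrs/wk < 24 ✗ → not eligible.
Supplemental Life Insurance — status part-time ✓ (not excluded); site Calgary ✓ → eligible.

Supplemental Life Insurance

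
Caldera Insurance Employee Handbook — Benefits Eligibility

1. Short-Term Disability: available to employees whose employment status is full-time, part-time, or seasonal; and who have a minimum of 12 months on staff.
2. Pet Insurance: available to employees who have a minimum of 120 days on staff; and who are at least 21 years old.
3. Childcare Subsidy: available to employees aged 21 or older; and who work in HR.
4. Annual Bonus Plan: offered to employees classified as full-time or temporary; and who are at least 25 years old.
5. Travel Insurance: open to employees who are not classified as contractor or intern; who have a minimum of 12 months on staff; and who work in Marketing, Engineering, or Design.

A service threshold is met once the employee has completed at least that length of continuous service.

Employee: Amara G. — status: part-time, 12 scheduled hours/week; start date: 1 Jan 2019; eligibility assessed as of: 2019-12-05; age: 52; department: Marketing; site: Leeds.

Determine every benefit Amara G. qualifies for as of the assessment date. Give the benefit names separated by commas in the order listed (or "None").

Service from 1 Jan 2019 to 2019-12-05: 338 days.
Short-Term Disability — status part-time ✓; service 338 days < 12 months (≈360 days) ✗ → not eligible.
Pet Insurance — service 338 days ≥ 120 days ✓; age 52 ≥ 21 ✓ → eligible.
Childcare Subsidy — age 52 ≥ 21 ✓; dept Marketing ✗ → not eligible.
Annual Bonus Plan — status part-time ✗ (requires full-time or temporary) → not eligible.
Travel Insurance — status part-time ✓ (not excluded); service 338 days < 12 months (≈360 days) ✗ → not eligible.

Pet Insurance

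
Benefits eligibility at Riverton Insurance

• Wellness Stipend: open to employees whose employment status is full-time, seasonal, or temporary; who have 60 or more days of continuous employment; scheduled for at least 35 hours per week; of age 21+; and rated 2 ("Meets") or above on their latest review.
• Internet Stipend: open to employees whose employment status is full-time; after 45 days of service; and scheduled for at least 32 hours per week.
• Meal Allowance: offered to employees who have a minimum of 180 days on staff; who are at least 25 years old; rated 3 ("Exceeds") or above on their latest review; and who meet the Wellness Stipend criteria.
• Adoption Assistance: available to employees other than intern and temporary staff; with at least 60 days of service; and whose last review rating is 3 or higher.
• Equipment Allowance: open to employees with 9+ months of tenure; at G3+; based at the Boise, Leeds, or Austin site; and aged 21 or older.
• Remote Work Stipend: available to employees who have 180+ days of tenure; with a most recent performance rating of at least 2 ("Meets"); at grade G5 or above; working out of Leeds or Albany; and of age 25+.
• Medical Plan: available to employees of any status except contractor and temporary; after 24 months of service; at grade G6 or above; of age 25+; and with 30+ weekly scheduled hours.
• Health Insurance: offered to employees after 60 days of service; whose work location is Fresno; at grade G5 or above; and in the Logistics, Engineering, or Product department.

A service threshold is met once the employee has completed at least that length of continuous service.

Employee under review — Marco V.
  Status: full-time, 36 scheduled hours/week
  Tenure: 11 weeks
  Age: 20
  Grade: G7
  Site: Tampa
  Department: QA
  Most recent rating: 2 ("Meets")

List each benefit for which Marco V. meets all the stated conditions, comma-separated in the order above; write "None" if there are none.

Wellness Stipend — status full-time ✓; service 11 weeks ≥ 60 days ✓; 36 hrs/wk ≥ 35 ✓; age 20 < 21 ✗ → not eligible.
Internet Stipend — status full-time ✓; service 11 weeks ≥ 45 days ✓; 36 hrs/wk ≥ 32 ✓ → eligible.
Meal Allowance — service 11 weeks < 180 days ✗ → not eligible.
Adoption Assistance — status full-time ✓ (not excluded); service 11 weeks ≥ 60 days ✓; rating 2 < 3 ✗ → not eligible.
Equipment Allowance — service 11 weeks < 9 months (≈270 days) ✗ → not eligible.
Remote Work Stipend — service 11 weeks < 180 days ✗ → not eligible.
Medical Plan — status full-time ✓ (not excluded); service 11 weeks < 24 months (≈720 days) ✗ → not eligible.
Health Insurance — service 11 weeks ≥ 60 days ✓; site Tampa ✗ (not Fresno) → not eligible.

Internet Stipend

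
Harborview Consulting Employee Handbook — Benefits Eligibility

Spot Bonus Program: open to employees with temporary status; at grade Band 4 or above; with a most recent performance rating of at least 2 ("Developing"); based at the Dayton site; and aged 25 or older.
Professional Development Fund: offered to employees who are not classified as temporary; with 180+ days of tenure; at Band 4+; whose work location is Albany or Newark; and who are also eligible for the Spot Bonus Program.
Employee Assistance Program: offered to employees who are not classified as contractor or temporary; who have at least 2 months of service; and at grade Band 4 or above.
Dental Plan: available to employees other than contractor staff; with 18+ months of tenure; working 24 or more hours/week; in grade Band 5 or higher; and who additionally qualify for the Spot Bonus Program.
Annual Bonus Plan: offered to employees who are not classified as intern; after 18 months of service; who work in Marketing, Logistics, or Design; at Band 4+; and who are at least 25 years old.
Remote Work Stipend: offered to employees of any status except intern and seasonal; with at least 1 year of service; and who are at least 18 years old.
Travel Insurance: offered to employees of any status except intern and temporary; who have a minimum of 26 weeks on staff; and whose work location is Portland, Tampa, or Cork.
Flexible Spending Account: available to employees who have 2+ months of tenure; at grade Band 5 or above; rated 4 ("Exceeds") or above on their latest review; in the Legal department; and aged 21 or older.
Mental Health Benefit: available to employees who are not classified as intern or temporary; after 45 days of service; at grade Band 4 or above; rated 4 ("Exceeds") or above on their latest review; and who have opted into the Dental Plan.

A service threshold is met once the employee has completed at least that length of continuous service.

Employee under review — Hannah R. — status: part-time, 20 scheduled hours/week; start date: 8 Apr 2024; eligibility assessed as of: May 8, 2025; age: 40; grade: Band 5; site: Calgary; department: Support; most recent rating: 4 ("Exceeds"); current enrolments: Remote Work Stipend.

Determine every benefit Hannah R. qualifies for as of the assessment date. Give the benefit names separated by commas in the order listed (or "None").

Employee Assistance Program, Remote Work Stipend

Service from 8 Apr 2024 to May 8, 2025: 395 days.
Spot Bonus Program — status part-time ✗ (requires temporary) → not eligible.
Professional Development Fund — status part-time ✓ (not excluded); service 395 days ≥ 180 days ✓; grade Band 5 ≥ Band 4 ✓; site Calgary ✗ (not Albany or Newark) → not eligible.
Employee Assistance Program — status part-time ✓ (not excluded); service 395 days ≥ 2 months (≈60 days) ✓; grade Band 5 ≥ Band 4 ✓ → eligible.
Dental Plan — status part-time ✓ (not excluded); service 395 days < 18 months (≈540 days) ✗ → not eligible.
Annual Bonus Plan — status part-time ✓ (not excluded); service 395 days < 18 months (≈540 days) ✗ → not eligible.
Remote Work Stipend — status part-time ✓ (not excluded); service 395 days ≥ 1 year (≈365 days) ✓; age 40 ≥ 18 ✓ → eligible.
Travel Insurance — status part-time ✓ (not excluded); service 395 days ≥ 26 weeks (≈182 days) ✓; site Calgary ✗ (not Portland, Tampa, or Cork) → not eligible.
Flexible Spending Account — service 395 days ≥ 2 months (≈60 days) ✓; grade Band 5 ≥ Band 5 ✓; rating 4 ≥ 4 ✓; dept Support ✗ → not eligible.
Mental Health Benefit — status part-time ✓ (not excluded); service 395 days ≥ 45 days ✓; grade Band 5 ≥ Band 4 ✓; rating 4 ≥ 4 ✓; not enrolled in Dental Plan ✗ → not eligible.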